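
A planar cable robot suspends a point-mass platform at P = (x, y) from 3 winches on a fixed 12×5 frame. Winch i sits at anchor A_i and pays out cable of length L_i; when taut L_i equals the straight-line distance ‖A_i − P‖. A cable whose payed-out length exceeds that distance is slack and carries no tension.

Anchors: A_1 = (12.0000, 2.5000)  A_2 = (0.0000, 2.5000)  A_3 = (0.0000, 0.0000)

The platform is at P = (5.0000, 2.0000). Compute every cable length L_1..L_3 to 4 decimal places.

cable 1: Δx=7.0000, Δy=0.5000; L_1 = √(Δx²+Δy²) = 7.0178
cable 2: Δx=-5.0000, Δy=0.5000; L_2 = √(Δx²+Δy²) = 5.0249
cable 3: Δx=-5.0000, Δy=-2.0000; L_3 = √(Δx²+Δy²) = 5.3852

(7.0178, 5.0249, 5.3852)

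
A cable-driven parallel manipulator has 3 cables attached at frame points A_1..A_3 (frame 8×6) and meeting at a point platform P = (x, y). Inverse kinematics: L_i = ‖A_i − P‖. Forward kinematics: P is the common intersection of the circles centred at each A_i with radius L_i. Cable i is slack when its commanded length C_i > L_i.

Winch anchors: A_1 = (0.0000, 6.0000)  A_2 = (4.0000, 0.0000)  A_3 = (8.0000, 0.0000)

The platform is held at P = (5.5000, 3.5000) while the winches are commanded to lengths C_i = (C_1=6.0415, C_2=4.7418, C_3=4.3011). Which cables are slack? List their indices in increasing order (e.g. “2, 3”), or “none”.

cable 1: √((-5.5000)²+(2.5000)²)=6.0415, C_1=6.0415: taut
cable 2: √((-1.5000)²+(-3.5000)²)=3.8079, C_2=4.7418: slack
cable 3: √((2.5000)²+(-3.5000)²)=4.3012, C_3=4.3011: taut

2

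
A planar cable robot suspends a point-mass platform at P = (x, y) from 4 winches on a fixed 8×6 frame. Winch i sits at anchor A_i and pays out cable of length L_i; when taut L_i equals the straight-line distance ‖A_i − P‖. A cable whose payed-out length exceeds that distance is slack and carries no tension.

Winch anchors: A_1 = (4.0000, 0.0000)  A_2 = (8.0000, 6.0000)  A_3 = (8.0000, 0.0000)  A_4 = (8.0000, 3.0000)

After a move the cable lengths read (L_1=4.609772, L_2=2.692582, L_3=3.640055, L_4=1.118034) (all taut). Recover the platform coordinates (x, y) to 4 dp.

expand ‖A_i−P‖²=L_i² and subtract eq 1 (q_i ≔ ‖A_i‖²−L_i²)
q_1 = 16.0000+0.0000−21.2500 = -5.2500
eq1−eq2 → [-8.0000  -12.0000]·P = -98.0000
eq1−eq3 → [-8.0000  0.0000]·P = -56.0000
eq1−eq4 → [-8.0000  -6.0000]·P = -77.0000
2×2 solve → P = (7.0000, 3.5000)
check cable 4: ‖A_4−P‖² = 1.2500 ≈ L_4² = 1.2500 ✓

(7.0000, 3.5000)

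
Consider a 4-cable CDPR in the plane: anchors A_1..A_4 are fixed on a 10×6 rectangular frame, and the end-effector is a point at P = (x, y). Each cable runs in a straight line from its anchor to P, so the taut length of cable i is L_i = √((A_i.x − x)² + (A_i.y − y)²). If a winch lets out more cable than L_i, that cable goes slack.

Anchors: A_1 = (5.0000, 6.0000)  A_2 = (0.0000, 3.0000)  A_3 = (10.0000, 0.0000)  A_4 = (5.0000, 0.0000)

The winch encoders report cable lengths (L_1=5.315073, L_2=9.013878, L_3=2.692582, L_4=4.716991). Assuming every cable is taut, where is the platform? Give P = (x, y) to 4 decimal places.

(9.0000, 2.5000)

expand ‖A_i−P‖²=L_i² and subtract eq 1 (k_i ≔ ‖A_i‖²−L_i²)
k_1 = 25.0000+36.0000−28.2500 = 32.7500
eq1−eq2 → [10.0000  6.0000]·P = 105.0000
eq1−eq3 → [-10.0000  12.0000]·P = -60.0000
eq1−eq4 → [0.0000  12.0000]·P = 30.0000
2×2 solve → P = (9.0000, 2.5000)
check cable 4: ‖A_4−P‖² = 22.2500 ≈ L_4² = 22.2500 ✓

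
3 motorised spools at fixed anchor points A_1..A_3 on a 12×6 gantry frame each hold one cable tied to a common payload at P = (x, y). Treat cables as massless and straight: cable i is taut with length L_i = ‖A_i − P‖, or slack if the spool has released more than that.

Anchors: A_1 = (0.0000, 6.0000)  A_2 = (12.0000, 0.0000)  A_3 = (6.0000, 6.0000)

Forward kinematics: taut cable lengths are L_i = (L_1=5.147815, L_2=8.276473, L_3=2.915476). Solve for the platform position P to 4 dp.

circle eqns → linear via eq_j − eq_1; set c_j = A_j·A_j − L_j²
c_1 = 0.0000+36.0000−26.5000 = 9.5000
-24.0000·x + 12.0000·y = c_1−c_2 = -66.0000
-12.0000·x + 0.0000·y = c_1−c_3 = -54.0000
solve first two rows → x=4.5000, y=3.5000

(4.5000, 3.5000)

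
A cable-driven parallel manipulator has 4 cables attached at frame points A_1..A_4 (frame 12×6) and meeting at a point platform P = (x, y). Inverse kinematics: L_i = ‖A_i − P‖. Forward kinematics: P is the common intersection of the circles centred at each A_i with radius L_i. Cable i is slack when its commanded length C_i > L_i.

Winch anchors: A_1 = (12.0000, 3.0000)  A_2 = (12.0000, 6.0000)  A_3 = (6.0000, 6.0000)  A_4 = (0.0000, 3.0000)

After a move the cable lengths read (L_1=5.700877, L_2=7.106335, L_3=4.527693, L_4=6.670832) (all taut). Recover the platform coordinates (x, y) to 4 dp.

(6.5000, 1.5000)

circle eqns → linear via eq_j − eq_1; set c_j = A_j·A_j − L_j²
c_1 = 144.0000+9.0000−32.5000 = 120.5000
0.0000·x − 6.0000·y = c_1−c_2 = -9.0000
12.0000·x − 6.0000·y = c_1−c_3 = 69.0000
24.0000·x + 0.0000·y = c_1−c_4 = 156.0000
solve first two rows → x=6.5000, y=1.5000
check cable 4: ‖A_4−P‖² = 44.5000 ≈ L_4² = 44.5000 ✓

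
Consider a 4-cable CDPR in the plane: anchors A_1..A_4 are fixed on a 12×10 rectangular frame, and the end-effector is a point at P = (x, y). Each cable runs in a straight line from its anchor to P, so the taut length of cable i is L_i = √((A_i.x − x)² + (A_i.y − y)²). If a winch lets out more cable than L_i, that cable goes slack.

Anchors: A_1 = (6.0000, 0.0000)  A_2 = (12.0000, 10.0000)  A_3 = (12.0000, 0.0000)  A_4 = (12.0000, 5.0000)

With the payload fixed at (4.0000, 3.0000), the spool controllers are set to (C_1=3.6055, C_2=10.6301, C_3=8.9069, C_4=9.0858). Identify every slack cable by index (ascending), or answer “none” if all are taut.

cable 1: √((2.0000)²+(-3.0000)²)=3.6056, C_1=3.6055: taut
cable 2: √((8.0000)²+(7.0000)²)=10.6301, C_2=10.6301: taut
cable 3: √((8.0000)²+(-3.0000)²)=8.5440, C_3=8.9069: slack
cable 4: √((8.0000)²+(2.0000)²)=8.2462, C_4=9.0858: slack

3, 4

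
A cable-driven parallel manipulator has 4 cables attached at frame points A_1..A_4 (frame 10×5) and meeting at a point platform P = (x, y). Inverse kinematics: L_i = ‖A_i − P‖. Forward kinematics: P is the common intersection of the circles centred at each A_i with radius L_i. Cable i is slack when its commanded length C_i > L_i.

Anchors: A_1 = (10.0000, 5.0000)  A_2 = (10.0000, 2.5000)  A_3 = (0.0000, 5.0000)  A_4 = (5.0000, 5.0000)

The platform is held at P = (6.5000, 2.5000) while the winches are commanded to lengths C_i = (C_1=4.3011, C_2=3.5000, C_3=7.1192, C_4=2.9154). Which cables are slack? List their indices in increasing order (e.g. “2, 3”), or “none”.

cable 1: L_1 = ‖A_1−P‖ = 4.3012;  C_1 = 4.3011 → taut
cable 2: L_2 = ‖A_2−P‖ = 3.5000;  C_2 = 3.5000 → taut
cable 3: L_3 = ‖A_3−P‖ = 6.9642;  C_3 = 7.1192 → slack
cable 4: L_4 = ‖A_4−P‖ = 2.9155;  C_4 = 2.9154 → taut

3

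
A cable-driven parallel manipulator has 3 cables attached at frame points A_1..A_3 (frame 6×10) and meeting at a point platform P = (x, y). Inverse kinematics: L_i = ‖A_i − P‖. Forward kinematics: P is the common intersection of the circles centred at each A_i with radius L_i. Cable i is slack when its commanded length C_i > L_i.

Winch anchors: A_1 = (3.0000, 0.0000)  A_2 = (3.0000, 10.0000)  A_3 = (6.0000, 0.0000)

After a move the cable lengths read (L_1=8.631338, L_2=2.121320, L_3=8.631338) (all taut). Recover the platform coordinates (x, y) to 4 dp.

each cable: (A_i−P)·(A_i−P) = L_i²; let c_i = ‖A_i‖²−L_i²
c_1 = 9.0000+0.0000−74.5000 = -65.5000
row 1: 0.0000x − 20.0000y = -170.0000  (c_2=104.5000)
row 2: -6.0000x + 0.0000y = -27.0000  (c_3=-38.5000)
Cramer on rows 1–2 → x = 4.5000, y = 8.5000

(4.5000, 8.5000)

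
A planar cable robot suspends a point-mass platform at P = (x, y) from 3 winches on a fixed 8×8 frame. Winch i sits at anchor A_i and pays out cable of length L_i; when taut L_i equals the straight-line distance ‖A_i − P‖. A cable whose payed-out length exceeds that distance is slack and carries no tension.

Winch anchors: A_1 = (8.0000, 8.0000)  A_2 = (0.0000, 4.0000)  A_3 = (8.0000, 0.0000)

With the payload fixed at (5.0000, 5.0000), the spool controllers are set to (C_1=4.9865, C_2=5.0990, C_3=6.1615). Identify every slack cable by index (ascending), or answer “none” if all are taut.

1, 3

cable 1: √((3.0000)²+(3.0000)²)=4.2426, C_1=4.9865: slack
cable 2: √((-5.0000)²+(-1.0000)²)=5.0990, C_2=5.0990: taut
cable 3: √((3.0000)²+(-5.0000)²)=5.8310, C_3=6.1615: slack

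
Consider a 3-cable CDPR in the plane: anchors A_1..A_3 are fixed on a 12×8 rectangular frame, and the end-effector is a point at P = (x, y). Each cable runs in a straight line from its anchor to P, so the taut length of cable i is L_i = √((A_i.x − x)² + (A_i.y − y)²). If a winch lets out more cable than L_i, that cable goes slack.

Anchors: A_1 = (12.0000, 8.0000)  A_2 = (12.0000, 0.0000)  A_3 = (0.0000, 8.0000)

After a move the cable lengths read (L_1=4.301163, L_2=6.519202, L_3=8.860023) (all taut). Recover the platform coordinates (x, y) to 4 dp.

circle eqns → linear via eq_j − eq_1; set q_j = A_j·A_j − L_j²
q_1 = 144.0000+64.0000−18.5000 = 189.5000
0.0000·x + 16.0000·y = q_1−q_2 = 88.0000
24.0000·x + 0.0000·y = q_1−q_3 = 204.0000
solve first two rows → x=8.5000, y=5.5000

(8.5000, 5.5000)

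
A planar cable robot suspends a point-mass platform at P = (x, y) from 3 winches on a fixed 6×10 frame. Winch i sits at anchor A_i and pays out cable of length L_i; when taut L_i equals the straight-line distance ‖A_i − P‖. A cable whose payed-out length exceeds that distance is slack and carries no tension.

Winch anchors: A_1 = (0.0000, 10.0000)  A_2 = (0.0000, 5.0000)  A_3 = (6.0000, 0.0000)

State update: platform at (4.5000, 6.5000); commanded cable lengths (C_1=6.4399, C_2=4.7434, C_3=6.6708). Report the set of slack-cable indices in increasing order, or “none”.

1

cable 1: √((-4.5000)²+(3.5000)²)=5.7009, C_1=6.4399: slack
cable 2: √((-4.5000)²+(-1.5000)²)=4.7434, C_2=4.7434: taut
cable 3: √((1.5000)²+(-6.5000)²)=6.6708, C_3=6.6708: taut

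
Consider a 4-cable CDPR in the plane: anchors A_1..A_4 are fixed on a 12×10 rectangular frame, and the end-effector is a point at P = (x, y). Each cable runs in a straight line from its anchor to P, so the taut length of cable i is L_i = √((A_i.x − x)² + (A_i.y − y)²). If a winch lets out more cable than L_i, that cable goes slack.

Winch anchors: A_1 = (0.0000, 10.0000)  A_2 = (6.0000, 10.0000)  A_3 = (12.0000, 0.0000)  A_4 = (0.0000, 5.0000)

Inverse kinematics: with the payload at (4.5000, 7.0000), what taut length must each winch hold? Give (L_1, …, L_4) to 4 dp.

L_1 = √((0.0000−4.5000)² + (10.0000−7.0000)²) = 5.4083
L_2 = √((6.0000−4.5000)² + (10.0000−7.0000)²) = 3.3541
L_3 = √((12.0000−4.5000)² + (0.0000−7.0000)²) = 10.2591
L_4 = √((0.0000−4.5000)² + (5.0000−7.0000)²) = 4.9244

(5.4083, 3.3541, 10.2591, 4.9244)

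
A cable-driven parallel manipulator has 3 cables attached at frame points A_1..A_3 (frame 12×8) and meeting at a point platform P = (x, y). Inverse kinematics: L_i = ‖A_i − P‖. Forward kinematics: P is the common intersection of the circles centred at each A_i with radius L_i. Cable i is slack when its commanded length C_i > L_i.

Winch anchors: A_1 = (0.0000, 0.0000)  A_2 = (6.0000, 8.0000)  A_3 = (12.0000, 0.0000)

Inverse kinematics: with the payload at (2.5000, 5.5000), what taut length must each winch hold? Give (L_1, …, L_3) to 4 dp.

(6.0415, 4.3012, 10.9772)

L_1: Δ = A_1−P = (-2.5000, -5.5000) → ‖Δ‖ = √36.5000 = 6.0415
L_2: Δ = A_2−P = (3.5000, 2.5000) → ‖Δ‖ = √18.5000 = 4.3012
L_3: Δ = A_3−P = (9.5000, -5.5000) → ‖Δ‖ = √120.5000 = 10.9772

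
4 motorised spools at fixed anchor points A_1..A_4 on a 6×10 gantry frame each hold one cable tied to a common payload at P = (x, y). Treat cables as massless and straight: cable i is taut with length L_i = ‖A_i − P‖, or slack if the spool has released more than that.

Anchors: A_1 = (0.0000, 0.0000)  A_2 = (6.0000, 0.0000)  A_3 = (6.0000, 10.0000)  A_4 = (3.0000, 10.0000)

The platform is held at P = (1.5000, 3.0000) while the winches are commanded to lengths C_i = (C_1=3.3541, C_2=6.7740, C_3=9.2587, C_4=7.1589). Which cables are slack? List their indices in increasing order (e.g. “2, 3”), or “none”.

cable 1: L_1 = ‖A_1−P‖ = 3.3541;  C_1 = 3.3541 → taut
cable 2: L_2 = ‖A_2−P‖ = 5.4083;  C_2 = 6.7740 → slack
cable 3: L_3 = ‖A_3−P‖ = 8.3217;  C_3 = 9.2587 → slack
cable 4: L_4 = ‖A_4−P‖ = 7.1589;  C_4 = 7.1589 → taut

2, 3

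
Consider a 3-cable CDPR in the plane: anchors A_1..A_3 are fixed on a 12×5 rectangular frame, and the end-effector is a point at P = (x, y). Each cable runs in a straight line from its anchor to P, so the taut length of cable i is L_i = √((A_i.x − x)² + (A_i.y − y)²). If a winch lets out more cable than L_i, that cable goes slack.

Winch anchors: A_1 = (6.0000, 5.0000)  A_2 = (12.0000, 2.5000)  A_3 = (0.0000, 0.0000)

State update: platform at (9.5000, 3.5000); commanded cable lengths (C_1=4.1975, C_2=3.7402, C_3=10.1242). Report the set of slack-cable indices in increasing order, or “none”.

i=1: geometric 3.8079 vs commanded 4.1975 ⇒ slack
i=2: geometric 2.6926 vs commanded 3.7402 ⇒ slack
i=3: geometric 10.1242 vs commanded 10.1242 ⇒ taut

1, 2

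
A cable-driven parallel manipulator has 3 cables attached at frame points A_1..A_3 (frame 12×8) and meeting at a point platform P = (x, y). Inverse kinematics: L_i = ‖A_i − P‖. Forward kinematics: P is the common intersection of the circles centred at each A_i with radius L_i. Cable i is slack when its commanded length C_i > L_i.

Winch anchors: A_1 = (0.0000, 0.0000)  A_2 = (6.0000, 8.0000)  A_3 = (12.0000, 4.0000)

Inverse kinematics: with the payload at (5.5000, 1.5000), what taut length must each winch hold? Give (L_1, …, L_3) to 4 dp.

(5.7009, 6.5192, 6.9642)

cable 1: Δx=-5.5000, Δy=-1.5000; L_1 = √(Δx²+Δy²) = 5.7009
cable 2: Δx=0.5000, Δy=6.5000; L_2 = √(Δx²+Δy²) = 6.5192
cable 3: Δx=6.5000, Δy=2.5000; L_3 = √(Δx²+Δy²) = 6.9642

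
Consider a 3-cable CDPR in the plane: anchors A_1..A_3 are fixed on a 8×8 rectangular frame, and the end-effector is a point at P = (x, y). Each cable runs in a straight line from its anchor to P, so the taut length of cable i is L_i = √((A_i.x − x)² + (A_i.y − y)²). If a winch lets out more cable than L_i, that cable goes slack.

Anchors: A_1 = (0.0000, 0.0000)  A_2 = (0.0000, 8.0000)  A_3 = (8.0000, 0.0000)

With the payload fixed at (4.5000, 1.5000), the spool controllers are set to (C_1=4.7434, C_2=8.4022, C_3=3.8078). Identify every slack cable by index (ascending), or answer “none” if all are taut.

2

cable 1: L_1 = ‖A_1−P‖ = 4.7434;  C_1 = 4.7434 → taut
cable 2: L_2 = ‖A_2−P‖ = 7.9057;  C_2 = 8.4022 → slack
cable 3: L_3 = ‖A_3−P‖ = 3.8079;  C_3 = 3.8078 → taut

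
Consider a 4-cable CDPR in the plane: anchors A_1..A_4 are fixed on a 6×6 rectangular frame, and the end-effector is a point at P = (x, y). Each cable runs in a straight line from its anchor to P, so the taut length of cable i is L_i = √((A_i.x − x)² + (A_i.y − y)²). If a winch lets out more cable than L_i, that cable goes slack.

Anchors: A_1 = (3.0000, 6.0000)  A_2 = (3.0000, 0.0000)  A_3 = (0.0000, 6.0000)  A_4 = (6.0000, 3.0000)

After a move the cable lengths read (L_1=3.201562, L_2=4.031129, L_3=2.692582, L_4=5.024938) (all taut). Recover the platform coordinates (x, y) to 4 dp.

(1.0000, 3.5000)

each cable: (A_i−P)·(A_i−P) = L_i²; let q_i = ‖A_i‖²−L_i²
q_1 = 9.0000+36.0000−10.2500 = 34.7500
row 1: 0.0000x + 12.0000y = 42.0000  (q_2=-7.2500)
row 2: 6.0000x + 0.0000y = 6.0000  (q_3=28.7500)
row 3: -6.0000x + 6.0000y = 15.0000  (q_4=19.7500)
Cramer on rows 1–2 → x = 1.0000, y = 3.5000
check cable 4: ‖A_4−P‖² = 25.2500 ≈ L_4² = 25.2500 ✓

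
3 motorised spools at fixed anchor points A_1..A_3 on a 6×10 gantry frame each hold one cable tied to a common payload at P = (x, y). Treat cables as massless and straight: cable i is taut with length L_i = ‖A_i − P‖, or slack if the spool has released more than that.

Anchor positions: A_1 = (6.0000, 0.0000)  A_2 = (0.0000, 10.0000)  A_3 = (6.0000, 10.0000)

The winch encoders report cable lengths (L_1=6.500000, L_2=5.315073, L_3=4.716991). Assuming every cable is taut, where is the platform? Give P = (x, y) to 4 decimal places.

(3.5000, 6.0000)

expand ‖A_i−P‖²=L_i² and subtract eq 1 (k_i ≔ ‖A_i‖²−L_i²)
k_1 = 36.0000+0.0000−42.2500 = -6.2500
eq1−eq2 → [12.0000  -20.0000]·P = -78.0000
eq1−eq3 → [0.0000  -20.0000]·P = -120.0000
2×2 solve → P = (3.5000, 6.0000)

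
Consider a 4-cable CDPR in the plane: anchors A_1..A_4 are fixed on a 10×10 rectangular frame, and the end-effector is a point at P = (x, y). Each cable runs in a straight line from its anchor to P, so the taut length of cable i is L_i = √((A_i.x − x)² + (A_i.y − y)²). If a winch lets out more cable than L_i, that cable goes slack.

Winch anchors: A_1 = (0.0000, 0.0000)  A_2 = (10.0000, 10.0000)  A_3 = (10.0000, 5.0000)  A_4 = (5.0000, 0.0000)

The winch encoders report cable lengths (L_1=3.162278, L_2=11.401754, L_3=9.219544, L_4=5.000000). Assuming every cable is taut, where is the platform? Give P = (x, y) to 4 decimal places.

(1.0000, 3.0000)

each cable: (A_i−P)·(A_i−P) = L_i²; let k_i = ‖A_i‖²−L_i²
k_1 = 0.0000+0.0000−10.0000 = -10.0000
row 1: -20.0000x − 20.0000y = -80.0000  (k_2=70.0000)
row 2: -20.0000x − 10.0000y = -50.0000  (k_3=40.0000)
row 3: -10.0000x + 0.0000y = -10.0000  (k_4=0.0000)
Cramer on rows 1–2 → x = 1.0000, y = 3.0000
check cable 4: ‖A_4−P‖² = 25.0000 ≈ L_4² = 25.0000 ✓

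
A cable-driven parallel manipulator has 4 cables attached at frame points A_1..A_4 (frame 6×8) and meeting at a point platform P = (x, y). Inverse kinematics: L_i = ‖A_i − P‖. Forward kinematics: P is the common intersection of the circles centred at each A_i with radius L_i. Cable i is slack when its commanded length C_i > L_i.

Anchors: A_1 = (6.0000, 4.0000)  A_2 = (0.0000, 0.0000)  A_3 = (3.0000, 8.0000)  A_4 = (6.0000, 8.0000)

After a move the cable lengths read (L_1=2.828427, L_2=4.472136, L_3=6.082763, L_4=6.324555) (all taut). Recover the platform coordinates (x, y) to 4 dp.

(4.0000, 2.0000)

each cable: (A_i−P)·(A_i−P) = L_i²; let q_i = ‖A_i‖²−L_i²
q_1 = 36.0000+16.0000−8.0000 = 44.0000
row 1: 12.0000x + 8.0000y = 64.0000  (q_2=-20.0000)
row 2: 6.0000x − 8.0000y = 8.0000  (q_3=36.0000)
row 3: 0.0000x − 8.0000y = -16.0000  (q_4=60.0000)
Cramer on rows 1–2 → x = 4.0000, y = 2.0000
check cable 4: ‖A_4−P‖² = 40.0000 ≈ L_4² = 40.0000 ✓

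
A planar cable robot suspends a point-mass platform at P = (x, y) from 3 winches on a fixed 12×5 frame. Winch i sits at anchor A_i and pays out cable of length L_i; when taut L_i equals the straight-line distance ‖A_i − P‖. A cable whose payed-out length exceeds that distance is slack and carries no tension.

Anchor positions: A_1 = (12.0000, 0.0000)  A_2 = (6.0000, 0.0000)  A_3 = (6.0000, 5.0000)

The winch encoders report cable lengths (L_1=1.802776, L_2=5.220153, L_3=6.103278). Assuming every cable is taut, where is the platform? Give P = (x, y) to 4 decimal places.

expand ‖A_i−P‖²=L_i² and subtract eq 1 (q_i ≔ ‖A_i‖²−L_i²)
q_1 = 144.0000+0.0000−3.2500 = 140.7500
eq1−eq2 → [12.0000  0.0000]·P = 132.0000
eq1−eq3 → [12.0000  -10.0000]·P = 117.0000
2×2 solve → P = (11.0000, 1.5000)

(11.0000, 1.5000)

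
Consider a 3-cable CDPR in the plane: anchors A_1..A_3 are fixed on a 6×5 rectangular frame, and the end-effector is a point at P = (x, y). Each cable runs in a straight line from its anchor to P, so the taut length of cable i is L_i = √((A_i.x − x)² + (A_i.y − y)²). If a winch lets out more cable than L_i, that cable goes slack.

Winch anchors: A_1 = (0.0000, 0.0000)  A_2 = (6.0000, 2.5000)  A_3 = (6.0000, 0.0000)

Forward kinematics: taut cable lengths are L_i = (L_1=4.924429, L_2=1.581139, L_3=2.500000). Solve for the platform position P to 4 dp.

expand ‖A_i−P‖²=L_i² and subtract eq 1 (q_i ≔ ‖A_i‖²−L_i²)
q_1 = 0.0000+0.0000−24.2500 = -24.2500
eq1−eq2 → [-12.0000  -5.0000]·P = -64.0000
eq1−eq3 → [-12.0000  0.0000]·P = -54.0000
2×2 solve → P = (4.5000, 2.0000)

(4.5000, 2.0000)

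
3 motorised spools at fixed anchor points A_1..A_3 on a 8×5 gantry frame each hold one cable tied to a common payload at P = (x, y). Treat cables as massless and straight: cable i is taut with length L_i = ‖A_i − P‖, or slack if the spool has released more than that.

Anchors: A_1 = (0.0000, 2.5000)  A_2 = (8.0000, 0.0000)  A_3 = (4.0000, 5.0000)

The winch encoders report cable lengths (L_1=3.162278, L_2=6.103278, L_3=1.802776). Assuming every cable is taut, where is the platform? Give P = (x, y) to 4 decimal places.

each cable: (A_i−P)·(A_i−P) = L_i²; let k_i = ‖A_i‖²−L_i²
k_1 = 0.0000+6.2500−10.0000 = -3.7500
row 1: -16.0000x + 5.0000y = -30.5000  (k_2=26.7500)
row 2: -8.0000x − 5.0000y = -41.5000  (k_3=37.7500)
Cramer on rows 1–2 → x = 3.0000, y = 3.5000

(3.0000, 3.5000)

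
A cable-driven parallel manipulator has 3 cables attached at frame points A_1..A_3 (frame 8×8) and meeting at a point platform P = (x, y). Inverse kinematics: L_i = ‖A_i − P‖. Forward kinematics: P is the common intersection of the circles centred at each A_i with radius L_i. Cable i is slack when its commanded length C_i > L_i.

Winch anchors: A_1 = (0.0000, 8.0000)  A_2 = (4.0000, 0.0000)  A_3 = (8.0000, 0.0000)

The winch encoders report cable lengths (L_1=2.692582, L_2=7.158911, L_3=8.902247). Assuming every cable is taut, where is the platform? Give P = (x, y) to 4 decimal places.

expand ‖A_i−P‖²=L_i² and subtract eq 1 (k_i ≔ ‖A_i‖²−L_i²)
k_1 = 0.0000+64.0000−7.2500 = 56.7500
eq1−eq2 → [-8.0000  16.0000]·P = 92.0000
eq1−eq3 → [-16.0000  16.0000]·P = 72.0000
2×2 solve → P = (2.5000, 7.0000)

(2.5000, 7.0000)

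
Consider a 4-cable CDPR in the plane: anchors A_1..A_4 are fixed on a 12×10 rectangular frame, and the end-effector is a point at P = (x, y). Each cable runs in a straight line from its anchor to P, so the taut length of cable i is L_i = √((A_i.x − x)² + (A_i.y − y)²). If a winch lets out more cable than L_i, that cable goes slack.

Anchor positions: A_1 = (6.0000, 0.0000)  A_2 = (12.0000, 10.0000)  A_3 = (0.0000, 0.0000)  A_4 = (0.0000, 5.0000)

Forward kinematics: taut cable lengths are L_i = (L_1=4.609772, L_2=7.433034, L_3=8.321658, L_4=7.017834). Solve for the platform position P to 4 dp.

(7.0000, 4.5000)

expand ‖A_i−P‖²=L_i² and subtract eq 1 (k_i ≔ ‖A_i‖²−L_i²)
k_1 = 36.0000+0.0000−21.2500 = 14.7500
eq1−eq2 → [-12.0000  -20.0000]·P = -174.0000
eq1−eq3 → [12.0000  0.0000]·P = 84.0000
eq1−eq4 → [12.0000  -10.0000]·P = 39.0000
2×2 solve → P = (7.0000, 4.5000)
check cable 4: ‖A_4−P‖² = 49.2500 ≈ L_4² = 49.2500 ✓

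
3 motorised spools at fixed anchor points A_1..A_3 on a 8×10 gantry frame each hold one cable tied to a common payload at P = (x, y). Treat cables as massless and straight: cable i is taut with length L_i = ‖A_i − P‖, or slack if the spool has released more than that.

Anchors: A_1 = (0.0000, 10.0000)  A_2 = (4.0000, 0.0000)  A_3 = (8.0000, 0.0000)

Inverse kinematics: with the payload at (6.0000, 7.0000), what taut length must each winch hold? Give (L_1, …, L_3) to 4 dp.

L_1: Δ = A_1−P = (-6.0000, 3.0000) → ‖Δ‖ = √45.0000 = 6.7082
L_2: Δ = A_2−P = (-2.0000, -7.0000) → ‖Δ‖ = √53.0000 = 7.2801
L_3: Δ = A_3−P = (2.0000, -7.0000) → ‖Δ‖ = √53.0000 = 7.2801

(6.7082, 7.2801, 7.2801)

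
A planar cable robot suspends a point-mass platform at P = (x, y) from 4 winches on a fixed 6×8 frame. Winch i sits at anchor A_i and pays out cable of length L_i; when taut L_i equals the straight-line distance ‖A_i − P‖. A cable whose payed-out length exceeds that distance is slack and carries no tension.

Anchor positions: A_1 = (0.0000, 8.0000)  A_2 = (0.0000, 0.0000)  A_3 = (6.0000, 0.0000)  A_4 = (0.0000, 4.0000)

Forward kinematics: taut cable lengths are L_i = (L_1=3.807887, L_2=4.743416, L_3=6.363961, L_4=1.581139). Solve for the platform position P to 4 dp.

expand ‖A_i−P‖²=L_i² and subtract eq 1 (k_i ≔ ‖A_i‖²−L_i²)
k_1 = 0.0000+64.0000−14.5000 = 49.5000
eq1−eq2 → [0.0000  16.0000]·P = 72.0000
eq1−eq3 → [-12.0000  16.0000]·P = 54.0000
eq1−eq4 → [0.0000  8.0000]·P = 36.0000
2×2 solve → P = (1.5000, 4.5000)
check cable 4: ‖A_4−P‖² = 2.5000 ≈ L_4² = 2.5000 ✓

(1.5000, 4.5000)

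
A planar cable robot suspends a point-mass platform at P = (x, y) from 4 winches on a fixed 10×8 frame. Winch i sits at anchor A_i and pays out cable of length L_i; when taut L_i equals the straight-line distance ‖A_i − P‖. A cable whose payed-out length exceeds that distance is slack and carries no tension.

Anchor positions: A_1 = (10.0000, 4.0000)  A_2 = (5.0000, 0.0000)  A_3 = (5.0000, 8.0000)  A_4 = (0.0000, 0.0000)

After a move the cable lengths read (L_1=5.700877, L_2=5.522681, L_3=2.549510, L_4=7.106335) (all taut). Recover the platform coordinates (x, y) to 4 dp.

(4.5000, 5.5000)

expand ‖A_i−P‖²=L_i² and subtract eq 1 (k_i ≔ ‖A_i‖²−L_i²)
k_1 = 100.0000+16.0000−32.5000 = 83.5000
eq1−eq2 → [10.0000  8.0000]·P = 89.0000
eq1−eq3 → [10.0000  -8.0000]·P = 1.0000
eq1−eq4 → [20.0000  8.0000]·P = 134.0000
2×2 solve → P = (4.5000, 5.5000)
check cable 4: ‖A_4−P‖² = 50.5000 ≈ L_4² = 50.5000 ✓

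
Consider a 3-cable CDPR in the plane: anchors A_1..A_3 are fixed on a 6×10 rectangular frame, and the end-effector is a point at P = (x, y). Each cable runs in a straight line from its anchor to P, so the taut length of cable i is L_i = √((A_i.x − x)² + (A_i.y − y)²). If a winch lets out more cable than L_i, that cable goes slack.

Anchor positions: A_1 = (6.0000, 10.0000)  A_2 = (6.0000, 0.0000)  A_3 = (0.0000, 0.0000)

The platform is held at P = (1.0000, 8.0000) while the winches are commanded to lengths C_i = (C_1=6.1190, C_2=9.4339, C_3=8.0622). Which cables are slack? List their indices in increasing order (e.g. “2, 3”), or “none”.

cable 1: L_1 = ‖A_1−P‖ = 5.3852;  C_1 = 6.1190 → slack
cable 2: L_2 = ‖A_2−P‖ = 9.4340;  C_2 = 9.4339 → taut
cable 3: L_3 = ‖A_3−P‖ = 8.0623;  C_3 = 8.0622 → taut

1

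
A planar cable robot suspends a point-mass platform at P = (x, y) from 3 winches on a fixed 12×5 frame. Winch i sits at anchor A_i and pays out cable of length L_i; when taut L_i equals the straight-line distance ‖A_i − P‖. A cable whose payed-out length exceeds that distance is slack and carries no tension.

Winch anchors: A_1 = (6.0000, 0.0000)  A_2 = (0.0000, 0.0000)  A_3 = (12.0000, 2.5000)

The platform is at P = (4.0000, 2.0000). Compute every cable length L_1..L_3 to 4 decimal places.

(2.8284, 4.4721, 8.0156)

L_1 = √((6.0000−4.0000)² + (0.0000−2.0000)²) = 2.8284
L_2 = √((0.0000−4.0000)² + (0.0000−2.0000)²) = 4.4721
L_3 = √((12.0000−4.0000)² + (2.5000−2.0000)²) = 8.0156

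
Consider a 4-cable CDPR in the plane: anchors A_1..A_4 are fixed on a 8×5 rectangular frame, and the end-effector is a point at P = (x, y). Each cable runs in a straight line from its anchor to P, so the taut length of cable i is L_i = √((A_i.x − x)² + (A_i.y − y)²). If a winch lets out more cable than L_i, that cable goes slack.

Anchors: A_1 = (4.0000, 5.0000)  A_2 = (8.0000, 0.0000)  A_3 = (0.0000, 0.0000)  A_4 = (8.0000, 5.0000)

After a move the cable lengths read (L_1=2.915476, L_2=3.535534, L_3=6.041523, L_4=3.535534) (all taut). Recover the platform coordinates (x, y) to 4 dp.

(5.5000, 2.5000)

each cable: (A_i−P)·(A_i−P) = L_i²; let k_i = ‖A_i‖²−L_i²
k_1 = 16.0000+25.0000−8.5000 = 32.5000
row 1: -8.0000x + 10.0000y = -19.0000  (k_2=51.5000)
row 2: 8.0000x + 10.0000y = 69.0000  (k_3=-36.5000)
row 3: -8.0000x + 0.0000y = -44.0000  (k_4=76.5000)
Cramer on rows 1–2 → x = 5.5000, y = 2.5000
check cable 4: ‖A_4−P‖² = 12.5000 ≈ L_4² = 12.5000 ✓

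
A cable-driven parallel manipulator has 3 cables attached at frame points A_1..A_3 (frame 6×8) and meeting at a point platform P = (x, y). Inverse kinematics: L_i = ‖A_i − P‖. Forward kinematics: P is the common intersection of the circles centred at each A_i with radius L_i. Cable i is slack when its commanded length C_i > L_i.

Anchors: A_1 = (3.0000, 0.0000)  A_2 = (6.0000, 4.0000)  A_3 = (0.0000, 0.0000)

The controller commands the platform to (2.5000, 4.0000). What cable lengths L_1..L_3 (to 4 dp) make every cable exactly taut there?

cable 1: Δx=0.5000, Δy=-4.0000; L_1 = √(Δx²+Δy²) = 4.0311
cable 2: Δx=3.5000, Δy=0.0000; L_2 = √(Δx²+Δy²) = 3.5000
cable 3: Δx=-2.5000, Δy=-4.0000; L_3 = √(Δx²+Δy²) = 4.7170

(4.0311, 3.5000, 4.7170)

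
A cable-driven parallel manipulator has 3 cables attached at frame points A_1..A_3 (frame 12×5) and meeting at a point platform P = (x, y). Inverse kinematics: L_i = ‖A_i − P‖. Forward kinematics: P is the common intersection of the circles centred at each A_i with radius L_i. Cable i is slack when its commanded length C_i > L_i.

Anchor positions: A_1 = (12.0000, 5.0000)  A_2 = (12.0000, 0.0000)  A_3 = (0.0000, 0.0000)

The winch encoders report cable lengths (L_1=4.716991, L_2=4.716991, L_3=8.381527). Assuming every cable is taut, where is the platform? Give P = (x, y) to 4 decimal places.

(8.0000, 2.5000)

expand ‖A_i−P‖²=L_i² and subtract eq 1 (q_i ≔ ‖A_i‖²−L_i²)
q_1 = 144.0000+25.0000−22.2500 = 146.7500
eq1−eq2 → [0.0000  10.0000]·P = 25.0000
eq1−eq3 → [24.0000  10.0000]·P = 217.0000
2×2 solve → P = (8.0000, 2.5000)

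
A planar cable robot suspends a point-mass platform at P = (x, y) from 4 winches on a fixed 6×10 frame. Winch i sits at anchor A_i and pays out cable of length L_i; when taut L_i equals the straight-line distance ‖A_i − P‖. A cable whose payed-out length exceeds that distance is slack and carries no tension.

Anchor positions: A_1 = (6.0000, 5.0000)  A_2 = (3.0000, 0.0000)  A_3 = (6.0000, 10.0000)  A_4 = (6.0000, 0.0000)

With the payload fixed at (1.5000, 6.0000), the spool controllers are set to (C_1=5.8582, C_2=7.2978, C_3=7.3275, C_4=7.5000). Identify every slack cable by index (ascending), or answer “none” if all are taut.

1, 2, 3

cable 1: L_1 = ‖A_1−P‖ = 4.6098;  C_1 = 5.8582 → slack
cable 2: L_2 = ‖A_2−P‖ = 6.1847;  C_2 = 7.2978 → slack
cable 3: L_3 = ‖A_3−P‖ = 6.0208;  C_3 = 7.3275 → slack
cable 4: L_4 = ‖A_4−P‖ = 7.5000;  C_4 = 7.5000 → taut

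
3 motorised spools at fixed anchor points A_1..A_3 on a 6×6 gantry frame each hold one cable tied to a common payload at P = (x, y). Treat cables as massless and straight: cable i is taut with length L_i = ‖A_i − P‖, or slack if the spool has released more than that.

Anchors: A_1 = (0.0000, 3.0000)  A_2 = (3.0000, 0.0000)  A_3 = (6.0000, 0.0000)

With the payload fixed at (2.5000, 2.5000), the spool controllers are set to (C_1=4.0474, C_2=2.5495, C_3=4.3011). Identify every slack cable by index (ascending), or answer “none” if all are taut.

1

cable 1: L_1 = ‖A_1−P‖ = 2.5495;  C_1 = 4.0474 → slack
cable 2: L_2 = ‖A_2−P‖ = 2.5495;  C_2 = 2.5495 → taut
cable 3: L_3 = ‖A_3−P‖ = 4.3012;  C_3 = 4.3011 → taut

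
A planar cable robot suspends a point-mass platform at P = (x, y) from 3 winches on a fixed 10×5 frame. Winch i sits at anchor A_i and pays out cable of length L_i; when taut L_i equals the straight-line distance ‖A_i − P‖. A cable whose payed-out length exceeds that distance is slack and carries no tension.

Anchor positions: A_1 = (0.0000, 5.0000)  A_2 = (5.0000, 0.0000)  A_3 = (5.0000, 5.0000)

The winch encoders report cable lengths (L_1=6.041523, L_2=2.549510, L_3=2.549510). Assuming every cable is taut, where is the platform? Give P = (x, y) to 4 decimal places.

(5.5000, 2.5000)

circle eqns → linear via eq_j − eq_1; set q_j = A_j·A_j − L_j²
q_1 = 0.0000+25.0000−36.5000 = -11.5000
-10.0000·x + 10.0000·y = q_1−q_2 = -30.0000
-10.0000·x + 0.0000·y = q_1−q_3 = -55.0000
solve first two rows → x=5.5000, y=2.5000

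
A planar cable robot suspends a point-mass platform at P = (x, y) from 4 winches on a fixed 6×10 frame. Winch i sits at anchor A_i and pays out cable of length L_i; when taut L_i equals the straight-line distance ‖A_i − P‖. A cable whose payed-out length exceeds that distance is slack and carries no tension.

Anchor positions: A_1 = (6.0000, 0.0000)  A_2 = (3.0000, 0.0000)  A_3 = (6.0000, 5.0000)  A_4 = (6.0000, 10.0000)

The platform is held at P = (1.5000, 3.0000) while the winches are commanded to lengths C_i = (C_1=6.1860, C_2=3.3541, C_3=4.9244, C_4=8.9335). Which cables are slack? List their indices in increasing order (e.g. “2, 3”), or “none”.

1, 4

i=1: geometric 5.4083 vs commanded 6.1860 ⇒ slack
i=2: geometric 3.3541 vs commanded 3.3541 ⇒ taut
i=3: geometric 4.9244 vs commanded 4.9244 ⇒ taut
i=4: geometric 8.3217 vs commanded 8.9335 ⇒ slack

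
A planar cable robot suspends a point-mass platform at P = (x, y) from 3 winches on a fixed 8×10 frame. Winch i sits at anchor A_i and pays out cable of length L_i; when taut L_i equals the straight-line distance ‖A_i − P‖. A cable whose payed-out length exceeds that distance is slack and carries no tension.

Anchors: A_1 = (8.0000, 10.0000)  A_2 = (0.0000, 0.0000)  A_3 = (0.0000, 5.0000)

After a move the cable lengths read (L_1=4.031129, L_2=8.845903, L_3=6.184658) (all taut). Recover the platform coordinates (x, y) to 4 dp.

circle eqns → linear via eq_j − eq_1; set c_j = A_j·A_j − L_j²
c_1 = 64.0000+100.0000−16.2500 = 147.7500
16.0000·x + 20.0000·y = c_1−c_2 = 226.0000
16.0000·x + 10.0000·y = c_1−c_3 = 161.0000
solve first two rows → x=6.0000, y=6.5000

(6.0000, 6.5000)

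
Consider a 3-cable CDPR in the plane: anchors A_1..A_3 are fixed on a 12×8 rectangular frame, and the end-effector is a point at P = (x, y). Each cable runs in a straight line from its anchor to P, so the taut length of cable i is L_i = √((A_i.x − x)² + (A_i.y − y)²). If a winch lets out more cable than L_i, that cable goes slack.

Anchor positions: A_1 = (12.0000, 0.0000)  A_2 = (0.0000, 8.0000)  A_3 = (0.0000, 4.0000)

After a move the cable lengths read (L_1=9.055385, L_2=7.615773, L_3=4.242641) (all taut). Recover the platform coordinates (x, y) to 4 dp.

each cable: (A_i−P)·(A_i−P) = L_i²; let q_i = ‖A_i‖²−L_i²
q_1 = 144.0000+0.0000−82.0000 = 62.0000
row 1: 24.0000x − 16.0000y = 56.0000  (q_2=6.0000)
row 2: 24.0000x − 8.0000y = 64.0000  (q_3=-2.0000)
Cramer on rows 1–2 → x = 3.0000, y = 1.0000

(3.0000, 1.0000)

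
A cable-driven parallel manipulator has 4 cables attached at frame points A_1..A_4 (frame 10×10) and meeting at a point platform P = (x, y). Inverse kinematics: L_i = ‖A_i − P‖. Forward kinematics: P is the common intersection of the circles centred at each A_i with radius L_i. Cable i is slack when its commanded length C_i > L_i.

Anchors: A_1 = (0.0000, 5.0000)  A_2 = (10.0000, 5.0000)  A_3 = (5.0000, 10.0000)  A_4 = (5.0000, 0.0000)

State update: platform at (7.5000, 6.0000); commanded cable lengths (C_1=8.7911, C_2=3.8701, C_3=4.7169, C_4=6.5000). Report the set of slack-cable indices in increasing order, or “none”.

1, 2

cable 1: L_1 = ‖A_1−P‖ = 7.5664;  C_1 = 8.7911 → slack
cable 2: L_2 = ‖A_2−P‖ = 2.6926;  C_2 = 3.8701 → slack
cable 3: L_3 = ‖A_3−P‖ = 4.7170;  C_3 = 4.7169 → taut
cable 4: L_4 = ‖A_4−P‖ = 6.5000;  C_4 = 6.5000 → taut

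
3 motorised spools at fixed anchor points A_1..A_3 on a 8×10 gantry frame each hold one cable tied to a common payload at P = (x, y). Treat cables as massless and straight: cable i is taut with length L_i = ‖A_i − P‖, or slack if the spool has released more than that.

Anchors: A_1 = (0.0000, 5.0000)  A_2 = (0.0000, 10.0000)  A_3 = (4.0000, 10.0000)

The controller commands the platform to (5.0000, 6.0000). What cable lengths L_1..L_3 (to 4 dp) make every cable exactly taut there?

(5.0990, 6.4031, 4.1231)

cable 1: Δx=-5.0000, Δy=-1.0000; L_1 = √(Δx²+Δy²) = 5.0990
cable 2: Δx=-5.0000, Δy=4.0000; L_2 = √(Δx²+Δy²) = 6.4031
cable 3: Δx=-1.0000, Δy=4.0000; L_3 = √(Δx²+Δy²) = 4.1231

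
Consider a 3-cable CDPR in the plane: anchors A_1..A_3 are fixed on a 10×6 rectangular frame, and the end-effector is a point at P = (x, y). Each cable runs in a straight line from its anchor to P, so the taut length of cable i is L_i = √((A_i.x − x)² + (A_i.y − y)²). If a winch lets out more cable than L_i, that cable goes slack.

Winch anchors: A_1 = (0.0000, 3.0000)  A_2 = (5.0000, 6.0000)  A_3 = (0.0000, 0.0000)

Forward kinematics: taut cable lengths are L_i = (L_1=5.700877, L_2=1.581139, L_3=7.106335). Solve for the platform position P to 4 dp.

expand ‖A_i−P‖²=L_i² and subtract eq 1 (c_i ≔ ‖A_i‖²−L_i²)
c_1 = 0.0000+9.0000−32.5000 = -23.5000
eq1−eq2 → [-10.0000  -6.0000]·P = -82.0000
eq1−eq3 → [0.0000  6.0000]·P = 27.0000
2×2 solve → P = (5.5000, 4.5000)

(5.5000, 4.5000)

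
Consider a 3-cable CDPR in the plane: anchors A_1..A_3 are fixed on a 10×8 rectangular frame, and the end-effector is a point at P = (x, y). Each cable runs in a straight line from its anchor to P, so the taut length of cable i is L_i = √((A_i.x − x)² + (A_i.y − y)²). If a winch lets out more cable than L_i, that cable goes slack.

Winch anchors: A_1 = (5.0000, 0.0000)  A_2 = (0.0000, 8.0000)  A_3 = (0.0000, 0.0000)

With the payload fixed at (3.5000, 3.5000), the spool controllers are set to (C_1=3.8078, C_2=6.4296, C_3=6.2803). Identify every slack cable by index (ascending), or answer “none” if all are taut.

cable 1: L_1 = ‖A_1−P‖ = 3.8079;  C_1 = 3.8078 → taut
cable 2: L_2 = ‖A_2−P‖ = 5.7009;  C_2 = 6.4296 → slack
cable 3: L_3 = ‖A_3−P‖ = 4.9497;  C_3 = 6.2803 → slack

2, 3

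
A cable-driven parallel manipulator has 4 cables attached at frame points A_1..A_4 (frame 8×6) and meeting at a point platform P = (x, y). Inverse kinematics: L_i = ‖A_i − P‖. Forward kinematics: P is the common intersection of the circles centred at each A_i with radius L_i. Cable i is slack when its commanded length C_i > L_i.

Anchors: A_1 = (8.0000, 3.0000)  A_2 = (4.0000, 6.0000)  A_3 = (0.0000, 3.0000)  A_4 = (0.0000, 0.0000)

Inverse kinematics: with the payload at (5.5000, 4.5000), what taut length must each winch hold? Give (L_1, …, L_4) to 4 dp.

L_1 = √((8.0000−5.5000)² + (3.0000−4.5000)²) = 2.9155
L_2 = √((4.0000−5.5000)² + (6.0000−4.5000)²) = 2.1213
L_3 = √((0.0000−5.5000)² + (3.0000−4.5000)²) = 5.7009
L_4 = √((0.0000−5.5000)² + (0.0000−4.5000)²) = 7.1063

(2.9155, 2.1213, 5.7009, 7.1063)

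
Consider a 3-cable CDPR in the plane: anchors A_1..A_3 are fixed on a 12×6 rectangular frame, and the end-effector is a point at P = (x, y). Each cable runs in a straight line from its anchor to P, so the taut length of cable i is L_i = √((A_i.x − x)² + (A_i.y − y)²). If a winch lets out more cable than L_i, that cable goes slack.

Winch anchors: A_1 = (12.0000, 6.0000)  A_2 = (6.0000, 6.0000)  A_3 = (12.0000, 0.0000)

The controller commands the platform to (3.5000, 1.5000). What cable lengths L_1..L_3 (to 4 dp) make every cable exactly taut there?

cable 1: Δx=8.5000, Δy=4.5000; L_1 = √(Δx²+Δy²) = 9.6177
cable 2: Δx=2.5000, Δy=4.5000; L_2 = √(Δx²+Δy²) = 5.1478
cable 3: Δx=8.5000, Δy=-1.5000; L_3 = √(Δx²+Δy²) = 8.6313

(9.6177, 5.1478, 8.6313)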